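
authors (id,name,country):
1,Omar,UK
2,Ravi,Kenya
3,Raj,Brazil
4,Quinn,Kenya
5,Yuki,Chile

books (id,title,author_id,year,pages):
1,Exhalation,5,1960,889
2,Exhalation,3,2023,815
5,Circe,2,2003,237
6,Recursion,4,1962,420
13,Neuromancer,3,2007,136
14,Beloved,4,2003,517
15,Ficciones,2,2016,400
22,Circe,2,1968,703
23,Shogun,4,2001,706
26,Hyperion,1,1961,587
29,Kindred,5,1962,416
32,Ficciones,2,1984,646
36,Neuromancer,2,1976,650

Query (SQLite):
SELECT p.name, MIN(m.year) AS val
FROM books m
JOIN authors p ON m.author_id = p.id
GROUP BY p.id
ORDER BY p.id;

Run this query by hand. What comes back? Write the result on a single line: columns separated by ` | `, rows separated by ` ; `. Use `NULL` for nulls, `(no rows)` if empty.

Join each books row to its authors via author_id.
Group joined rows by authors.id; compute MIN(m.year) per group.
  1: ids {26} → MIN(m.year)=1961
  2: ids {5, 15, 22, 32, 36} → MIN(m.year)=1968
  3: ids {2, 13} → MIN(m.year)=2007
  4: ids {6, 14, 23} → MIN(m.year)=1962
  5: ids {1, 29} → MIN(m.year)=1960

Omar | 1961 ; Ravi | 1968 ; Raj | 2007 ; Quinn | 1962 ; Yuki | 1960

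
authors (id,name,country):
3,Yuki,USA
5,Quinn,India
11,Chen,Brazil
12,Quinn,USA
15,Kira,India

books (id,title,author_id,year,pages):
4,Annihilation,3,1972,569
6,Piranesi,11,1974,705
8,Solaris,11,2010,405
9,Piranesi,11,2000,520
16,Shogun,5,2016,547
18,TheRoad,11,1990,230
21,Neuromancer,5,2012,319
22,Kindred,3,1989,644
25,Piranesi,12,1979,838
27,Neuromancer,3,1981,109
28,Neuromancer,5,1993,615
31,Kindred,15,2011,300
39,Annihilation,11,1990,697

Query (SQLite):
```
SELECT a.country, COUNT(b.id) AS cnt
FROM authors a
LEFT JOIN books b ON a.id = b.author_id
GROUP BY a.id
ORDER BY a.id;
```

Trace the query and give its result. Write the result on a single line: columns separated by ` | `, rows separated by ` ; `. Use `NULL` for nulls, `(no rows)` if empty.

USA | 3 ; India | 3 ; Brazil | 5 ; USA | 1 ; India | 1

LEFT JOIN keeps every authors row; unmatched ones get NULL for books columns.
Group by authors.id and compute COUNT(b.id). COUNT(col) of an all-NULL group is 0.
  3: ids {4, 22, 27} → COUNT(b.id)=3
  5: ids {16, 21, 28} → COUNT(b.id)=3
  11: ids {6, 8, 9, 18, 39} → COUNT(b.id)=5
  12: ids {25} → COUNT(b.id)=1
  15: ids {31} → COUNT(b.id)=1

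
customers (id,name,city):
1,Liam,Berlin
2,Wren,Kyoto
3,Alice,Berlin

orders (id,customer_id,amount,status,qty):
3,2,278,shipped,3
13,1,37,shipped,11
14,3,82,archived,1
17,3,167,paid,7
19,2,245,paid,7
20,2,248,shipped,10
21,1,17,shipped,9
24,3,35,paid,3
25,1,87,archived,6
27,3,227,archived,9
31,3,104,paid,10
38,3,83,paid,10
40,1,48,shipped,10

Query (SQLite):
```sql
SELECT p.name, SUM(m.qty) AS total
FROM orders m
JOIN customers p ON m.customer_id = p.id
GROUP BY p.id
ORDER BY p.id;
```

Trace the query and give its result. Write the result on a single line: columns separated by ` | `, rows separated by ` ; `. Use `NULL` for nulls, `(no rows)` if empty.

Liam | 36 ; Wren | 20 ; Alice | 40

Join each orders row to its customers via customer_id.
Group joined rows by customers.id; compute SUM(m.qty) per group.
  1: ids {13, 21, 25, 40} → SUM(m.qty)=36
  2: ids {3, 19, 20} → SUM(m.qty)=20
  3: ids {14, 17, 24, 27, 31, 38} → SUM(m.qty)=40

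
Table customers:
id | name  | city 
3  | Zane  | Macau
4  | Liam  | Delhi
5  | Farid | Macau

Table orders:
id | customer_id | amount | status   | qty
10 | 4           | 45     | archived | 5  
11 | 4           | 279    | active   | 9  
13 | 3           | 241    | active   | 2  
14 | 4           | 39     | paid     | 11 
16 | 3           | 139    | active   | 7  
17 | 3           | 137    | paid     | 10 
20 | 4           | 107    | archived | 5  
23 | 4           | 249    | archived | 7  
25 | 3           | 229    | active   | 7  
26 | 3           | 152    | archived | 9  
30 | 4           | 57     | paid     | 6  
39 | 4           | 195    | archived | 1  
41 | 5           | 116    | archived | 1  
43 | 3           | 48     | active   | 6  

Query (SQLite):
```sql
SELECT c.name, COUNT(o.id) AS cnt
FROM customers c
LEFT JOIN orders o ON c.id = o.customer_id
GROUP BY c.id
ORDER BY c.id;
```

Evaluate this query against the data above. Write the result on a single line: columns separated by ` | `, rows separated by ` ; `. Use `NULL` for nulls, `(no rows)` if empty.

Zane | 6 ; Liam | 7 ; Farid | 1

LEFT JOIN keeps every customers row; unmatched ones get NULL for orders columns.
Group by customers.id and compute COUNT(o.id). COUNT(col) of an all-NULL group is 0.
  3: ids {13, 16, 17, 25, 26, 43} → COUNT(o.id)=6
  4: ids {10, 11, 14, 20, 23, 30, 39} → COUNT(o.id)=7
  5: ids {41} → COUNT(o.id)=1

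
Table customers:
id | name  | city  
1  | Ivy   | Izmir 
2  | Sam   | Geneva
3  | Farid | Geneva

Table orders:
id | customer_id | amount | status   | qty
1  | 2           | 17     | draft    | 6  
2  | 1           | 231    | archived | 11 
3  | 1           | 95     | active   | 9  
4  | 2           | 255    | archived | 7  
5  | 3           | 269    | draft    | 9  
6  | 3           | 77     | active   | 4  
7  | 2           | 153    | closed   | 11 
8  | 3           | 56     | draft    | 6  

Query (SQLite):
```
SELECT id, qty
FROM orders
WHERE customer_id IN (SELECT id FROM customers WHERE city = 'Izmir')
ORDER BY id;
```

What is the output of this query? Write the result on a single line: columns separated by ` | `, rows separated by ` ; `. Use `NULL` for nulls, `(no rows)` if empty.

2 | 11 ; 3 | 9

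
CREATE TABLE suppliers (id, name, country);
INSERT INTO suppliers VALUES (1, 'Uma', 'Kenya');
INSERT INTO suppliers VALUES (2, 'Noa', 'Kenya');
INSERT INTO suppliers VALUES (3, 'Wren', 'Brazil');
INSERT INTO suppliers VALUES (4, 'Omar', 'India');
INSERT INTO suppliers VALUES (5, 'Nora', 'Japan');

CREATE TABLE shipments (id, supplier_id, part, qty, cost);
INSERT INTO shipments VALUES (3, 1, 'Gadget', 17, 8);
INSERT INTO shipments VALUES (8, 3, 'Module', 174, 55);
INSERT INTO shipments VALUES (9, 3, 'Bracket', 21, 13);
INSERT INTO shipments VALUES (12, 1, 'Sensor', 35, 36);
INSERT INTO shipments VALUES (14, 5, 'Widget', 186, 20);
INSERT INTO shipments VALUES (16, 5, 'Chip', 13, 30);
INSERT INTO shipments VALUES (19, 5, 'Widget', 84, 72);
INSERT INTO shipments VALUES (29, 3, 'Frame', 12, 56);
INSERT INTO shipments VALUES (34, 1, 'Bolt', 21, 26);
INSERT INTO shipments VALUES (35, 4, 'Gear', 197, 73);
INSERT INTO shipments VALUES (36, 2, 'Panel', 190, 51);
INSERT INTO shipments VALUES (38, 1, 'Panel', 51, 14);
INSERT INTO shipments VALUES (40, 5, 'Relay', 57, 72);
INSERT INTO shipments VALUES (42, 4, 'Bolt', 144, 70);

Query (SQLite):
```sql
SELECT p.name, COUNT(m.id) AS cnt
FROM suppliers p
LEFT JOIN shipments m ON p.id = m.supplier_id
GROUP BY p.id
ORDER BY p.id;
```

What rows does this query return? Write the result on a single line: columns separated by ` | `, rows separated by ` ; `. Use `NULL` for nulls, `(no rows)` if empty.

Uma | 4 ; Noa | 1 ; Wren | 3 ; Omar | 2 ; Nora | 4

LEFT JOIN keeps every suppliers row; unmatched ones get NULL for shipments columns.
Group by suppliers.id and compute COUNT(m.id). COUNT(col) of an all-NULL group is 0.
  1: ids {3, 12, 34, 38} → COUNT(m.id)=4
  2: ids {36} → COUNT(m.id)=1
  3: ids {8, 9, 29} → COUNT(m.id)=3
  4: ids {35, 42} → COUNT(m.id)=2
  5: ids {14, 16, 19, 40} → COUNT(m.id)=4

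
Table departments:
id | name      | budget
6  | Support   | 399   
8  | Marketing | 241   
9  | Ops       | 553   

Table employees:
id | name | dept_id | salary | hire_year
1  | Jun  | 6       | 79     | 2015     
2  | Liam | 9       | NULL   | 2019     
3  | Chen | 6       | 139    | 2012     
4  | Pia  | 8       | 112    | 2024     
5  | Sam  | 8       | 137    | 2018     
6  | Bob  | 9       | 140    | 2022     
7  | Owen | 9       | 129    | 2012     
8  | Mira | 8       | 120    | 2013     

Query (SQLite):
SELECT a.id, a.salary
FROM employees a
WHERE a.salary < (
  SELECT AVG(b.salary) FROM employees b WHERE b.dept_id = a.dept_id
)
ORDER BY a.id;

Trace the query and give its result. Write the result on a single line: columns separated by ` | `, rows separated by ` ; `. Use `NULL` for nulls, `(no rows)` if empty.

1 | 79 ; 4 | 112 ; 7 | 129 ; 8 | 120

For each employees row a, compute AVG(salary) over rows sharing a.dept_id.
Keep row a if a.salary < that per-group AVG.
  dept_id=6: AVG(salary) = 109.0
  dept_id=8: AVG(salary) = 123.0
  dept_id=9: AVG(salary) = 134.5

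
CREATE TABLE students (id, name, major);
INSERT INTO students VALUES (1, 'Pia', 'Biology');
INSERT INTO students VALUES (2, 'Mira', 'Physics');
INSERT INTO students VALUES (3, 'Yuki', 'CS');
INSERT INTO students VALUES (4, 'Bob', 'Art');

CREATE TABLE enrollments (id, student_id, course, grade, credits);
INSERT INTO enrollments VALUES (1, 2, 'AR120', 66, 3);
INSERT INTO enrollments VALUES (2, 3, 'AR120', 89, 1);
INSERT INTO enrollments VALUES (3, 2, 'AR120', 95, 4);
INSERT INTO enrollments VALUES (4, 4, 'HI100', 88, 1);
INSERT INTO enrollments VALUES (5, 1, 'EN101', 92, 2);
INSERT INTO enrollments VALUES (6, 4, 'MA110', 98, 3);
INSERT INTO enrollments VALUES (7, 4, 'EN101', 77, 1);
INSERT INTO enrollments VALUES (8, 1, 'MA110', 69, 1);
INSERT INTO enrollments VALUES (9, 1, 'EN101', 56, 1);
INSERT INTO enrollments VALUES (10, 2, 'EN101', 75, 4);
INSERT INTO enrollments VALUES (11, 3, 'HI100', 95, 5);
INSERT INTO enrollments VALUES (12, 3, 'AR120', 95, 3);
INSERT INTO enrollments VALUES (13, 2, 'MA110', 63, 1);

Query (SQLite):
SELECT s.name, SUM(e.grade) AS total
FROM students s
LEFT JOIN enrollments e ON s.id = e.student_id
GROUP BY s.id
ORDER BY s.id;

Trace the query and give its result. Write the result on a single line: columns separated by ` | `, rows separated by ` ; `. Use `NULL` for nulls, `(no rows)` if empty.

Pia | 217 ; Mira | 299 ; Yuki | 279 ; Bob | 263

LEFT JOIN keeps every students row; unmatched ones get NULL for enrollments columns.
Group by students.id and compute SUM(e.grade). SUM over an all-NULL group is NULL.
  1: ids {5, 8, 9} → SUM(e.grade)=217
  2: ids {1, 3, 10, 13} → SUM(e.grade)=299
  3: ids {2, 11, 12} → SUM(e.grade)=279
  4: ids {4, 6, 7} → SUM(e.grade)=263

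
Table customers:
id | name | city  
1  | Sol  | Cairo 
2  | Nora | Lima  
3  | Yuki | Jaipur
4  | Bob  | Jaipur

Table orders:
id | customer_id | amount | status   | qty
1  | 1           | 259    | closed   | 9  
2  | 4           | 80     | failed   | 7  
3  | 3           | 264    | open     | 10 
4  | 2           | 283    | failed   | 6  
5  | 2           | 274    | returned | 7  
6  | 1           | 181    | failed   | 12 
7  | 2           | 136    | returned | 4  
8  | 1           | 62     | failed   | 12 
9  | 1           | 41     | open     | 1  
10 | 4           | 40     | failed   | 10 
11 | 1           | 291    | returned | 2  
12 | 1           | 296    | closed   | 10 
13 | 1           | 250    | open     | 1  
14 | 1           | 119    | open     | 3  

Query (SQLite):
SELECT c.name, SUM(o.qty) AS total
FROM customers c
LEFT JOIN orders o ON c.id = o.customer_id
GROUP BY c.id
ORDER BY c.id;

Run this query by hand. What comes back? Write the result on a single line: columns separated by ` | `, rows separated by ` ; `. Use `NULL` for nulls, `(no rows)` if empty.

Sol | 50 ; Nora | 17 ; Yuki | 10 ; Bob | 17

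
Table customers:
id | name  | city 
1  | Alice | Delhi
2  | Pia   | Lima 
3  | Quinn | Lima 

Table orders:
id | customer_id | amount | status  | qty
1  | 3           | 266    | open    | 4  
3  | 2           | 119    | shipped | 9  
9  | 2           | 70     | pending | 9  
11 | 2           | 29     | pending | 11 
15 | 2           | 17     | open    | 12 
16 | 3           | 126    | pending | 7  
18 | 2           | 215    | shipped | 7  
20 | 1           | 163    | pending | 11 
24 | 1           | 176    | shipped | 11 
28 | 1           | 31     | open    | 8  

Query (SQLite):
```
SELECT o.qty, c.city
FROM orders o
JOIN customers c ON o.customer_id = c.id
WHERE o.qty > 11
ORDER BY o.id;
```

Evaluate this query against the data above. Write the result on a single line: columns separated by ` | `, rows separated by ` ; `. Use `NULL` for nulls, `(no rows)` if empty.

Each orders row matches the customers row where customer_id = customers.id.
Then keep rows with o.qty > 11.

12 | Lima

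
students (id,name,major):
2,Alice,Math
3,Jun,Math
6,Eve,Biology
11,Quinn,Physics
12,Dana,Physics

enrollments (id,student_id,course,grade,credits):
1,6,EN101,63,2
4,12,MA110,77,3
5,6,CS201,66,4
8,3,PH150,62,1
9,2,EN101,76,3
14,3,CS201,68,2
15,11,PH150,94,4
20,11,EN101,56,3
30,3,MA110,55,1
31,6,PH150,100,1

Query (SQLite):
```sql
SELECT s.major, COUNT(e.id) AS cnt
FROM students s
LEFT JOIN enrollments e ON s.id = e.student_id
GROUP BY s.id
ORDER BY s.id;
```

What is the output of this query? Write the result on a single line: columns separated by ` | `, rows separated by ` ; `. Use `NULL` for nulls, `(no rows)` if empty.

LEFT JOIN keeps every students row; unmatched ones get NULL for enrollments columns.
Group by students.id and compute COUNT(e.id). COUNT(col) of an all-NULL group is 0.
  2: ids {9} → COUNT(e.id)=1
  3: ids {8, 14, 30} → COUNT(e.id)=3
  6: ids {1, 5, 31} → COUNT(e.id)=3
  11: ids {15, 20} → COUNT(e.id)=2
  12: ids {4} → COUNT(e.id)=1

Math | 1 ; Math | 3 ; Biology | 3 ; Physics | 2 ; Physics | 1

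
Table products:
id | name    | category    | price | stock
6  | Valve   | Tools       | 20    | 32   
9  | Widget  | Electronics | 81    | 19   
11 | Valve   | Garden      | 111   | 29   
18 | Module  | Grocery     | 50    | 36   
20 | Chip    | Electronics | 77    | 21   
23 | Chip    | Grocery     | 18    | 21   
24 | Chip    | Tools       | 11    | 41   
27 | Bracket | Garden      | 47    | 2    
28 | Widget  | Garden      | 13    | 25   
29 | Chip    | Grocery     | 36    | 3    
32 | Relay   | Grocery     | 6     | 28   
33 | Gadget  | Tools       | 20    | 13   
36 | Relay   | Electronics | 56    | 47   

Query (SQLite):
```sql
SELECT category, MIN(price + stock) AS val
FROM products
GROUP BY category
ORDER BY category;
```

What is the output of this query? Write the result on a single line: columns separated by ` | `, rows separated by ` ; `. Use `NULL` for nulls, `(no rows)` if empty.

Electronics | 98 ; Garden | 38 ; Grocery | 34 ; Tools | 33

For each row compute price + stock.
Group by category; take MIN of the expression per group.
  Electronics: ids {9, 20, 36} → MIN(price + stock)=98
  Garden: ids {11, 27, 28} → MIN(price + stock)=38
  Grocery: ids {18, 23, 29, 32} → MIN(price + stock)=34
  Tools: ids {6, 24, 33} → MIN(price + stock)=33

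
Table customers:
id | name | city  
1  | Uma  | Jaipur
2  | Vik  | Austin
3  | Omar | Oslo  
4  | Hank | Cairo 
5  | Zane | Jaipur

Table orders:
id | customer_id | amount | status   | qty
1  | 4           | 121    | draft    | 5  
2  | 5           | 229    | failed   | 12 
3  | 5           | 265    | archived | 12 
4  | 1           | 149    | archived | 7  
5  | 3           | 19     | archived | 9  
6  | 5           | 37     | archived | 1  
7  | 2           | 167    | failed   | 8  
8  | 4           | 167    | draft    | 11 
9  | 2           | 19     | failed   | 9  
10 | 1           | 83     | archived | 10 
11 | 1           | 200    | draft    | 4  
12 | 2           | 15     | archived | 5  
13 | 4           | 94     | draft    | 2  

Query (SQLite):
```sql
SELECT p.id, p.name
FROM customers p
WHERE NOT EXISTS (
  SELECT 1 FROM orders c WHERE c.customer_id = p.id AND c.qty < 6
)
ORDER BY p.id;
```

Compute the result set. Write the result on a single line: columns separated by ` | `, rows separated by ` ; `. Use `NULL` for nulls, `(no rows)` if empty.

3 | Omar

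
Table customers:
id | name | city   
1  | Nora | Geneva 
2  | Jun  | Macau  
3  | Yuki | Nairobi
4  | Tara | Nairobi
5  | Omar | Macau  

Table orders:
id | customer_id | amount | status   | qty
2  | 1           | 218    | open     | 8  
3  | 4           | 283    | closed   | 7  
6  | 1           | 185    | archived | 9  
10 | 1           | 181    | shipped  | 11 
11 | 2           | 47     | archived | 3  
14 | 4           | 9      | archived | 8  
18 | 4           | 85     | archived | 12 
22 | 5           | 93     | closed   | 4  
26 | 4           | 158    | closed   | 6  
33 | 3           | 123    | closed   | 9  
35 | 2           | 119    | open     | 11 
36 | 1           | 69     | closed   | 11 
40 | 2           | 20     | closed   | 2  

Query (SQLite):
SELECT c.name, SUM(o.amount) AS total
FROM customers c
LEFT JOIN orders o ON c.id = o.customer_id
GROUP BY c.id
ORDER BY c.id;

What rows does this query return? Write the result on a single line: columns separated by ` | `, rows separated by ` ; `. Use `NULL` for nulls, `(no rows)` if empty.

LEFT JOIN keeps every customers row; unmatched ones get NULL for orders columns.
Group by customers.id and compute SUM(o.amount). SUM over an all-NULL group is NULL.
  1: ids {2, 6, 10, 36} → SUM(o.amount)=653
  2: ids {11, 35, 40} → SUM(o.amount)=186
  3: ids {33} → SUM(o.amount)=123
  4: ids {3, 14, 18, 26} → SUM(o.amount)=535
  5: ids {22} → SUM(o.amount)=93

Nora | 653 ; Jun | 186 ; Yuki | 123 ; Tara | 535 ; Omar | 93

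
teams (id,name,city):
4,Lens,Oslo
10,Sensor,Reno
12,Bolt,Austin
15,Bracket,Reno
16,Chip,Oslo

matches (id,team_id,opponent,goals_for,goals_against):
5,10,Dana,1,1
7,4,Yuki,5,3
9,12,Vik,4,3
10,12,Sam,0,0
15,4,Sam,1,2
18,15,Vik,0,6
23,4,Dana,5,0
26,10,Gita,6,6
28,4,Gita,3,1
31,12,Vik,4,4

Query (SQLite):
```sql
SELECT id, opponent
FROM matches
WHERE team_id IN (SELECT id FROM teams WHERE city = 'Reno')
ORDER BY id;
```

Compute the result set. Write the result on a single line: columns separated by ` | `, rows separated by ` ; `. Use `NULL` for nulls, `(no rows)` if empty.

Inner query: teams.id where city = 'Reno'.
Outer: keep matches rows whose team_id is in that set.
Inner query → {10, 15}

5 | Dana ; 18 | Vik ; 26 | Gita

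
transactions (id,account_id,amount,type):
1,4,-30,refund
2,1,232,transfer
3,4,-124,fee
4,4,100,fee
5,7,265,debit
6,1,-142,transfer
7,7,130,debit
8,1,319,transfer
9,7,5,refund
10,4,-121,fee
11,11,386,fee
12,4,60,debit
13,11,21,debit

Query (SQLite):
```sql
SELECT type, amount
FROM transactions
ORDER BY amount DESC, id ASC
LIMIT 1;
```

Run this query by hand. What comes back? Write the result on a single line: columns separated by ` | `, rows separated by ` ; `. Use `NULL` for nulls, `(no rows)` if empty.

Sort by amount desc, tiebreak id asc: (386, id=11), (319, id=8), (265, id=5), (232, id=2) …. Take first 1.

fee | 386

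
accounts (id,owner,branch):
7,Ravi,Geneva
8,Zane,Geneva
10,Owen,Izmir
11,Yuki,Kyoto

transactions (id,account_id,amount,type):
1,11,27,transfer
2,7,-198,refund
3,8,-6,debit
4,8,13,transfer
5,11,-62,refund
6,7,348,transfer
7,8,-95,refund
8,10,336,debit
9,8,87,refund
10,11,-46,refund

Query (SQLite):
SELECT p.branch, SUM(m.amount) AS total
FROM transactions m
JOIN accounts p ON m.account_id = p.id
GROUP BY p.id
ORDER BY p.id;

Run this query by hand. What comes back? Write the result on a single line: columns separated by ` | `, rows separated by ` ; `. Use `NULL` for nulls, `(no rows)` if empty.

Join each transactions row to its accounts via account_id.
Group joined rows by accounts.id; compute SUM(m.amount) per group.
  7: ids {2, 6} → SUM(m.amount)=150
  8: ids {3, 4, 7, 9} → SUM(m.amount)=-1
  10: ids {8} → SUM(m.amount)=336
  11: ids {1, 5, 10} → SUM(m.amount)=-81

Geneva | 150 ; Geneva | -1 ; Izmir | 336 ; Kyoto | -81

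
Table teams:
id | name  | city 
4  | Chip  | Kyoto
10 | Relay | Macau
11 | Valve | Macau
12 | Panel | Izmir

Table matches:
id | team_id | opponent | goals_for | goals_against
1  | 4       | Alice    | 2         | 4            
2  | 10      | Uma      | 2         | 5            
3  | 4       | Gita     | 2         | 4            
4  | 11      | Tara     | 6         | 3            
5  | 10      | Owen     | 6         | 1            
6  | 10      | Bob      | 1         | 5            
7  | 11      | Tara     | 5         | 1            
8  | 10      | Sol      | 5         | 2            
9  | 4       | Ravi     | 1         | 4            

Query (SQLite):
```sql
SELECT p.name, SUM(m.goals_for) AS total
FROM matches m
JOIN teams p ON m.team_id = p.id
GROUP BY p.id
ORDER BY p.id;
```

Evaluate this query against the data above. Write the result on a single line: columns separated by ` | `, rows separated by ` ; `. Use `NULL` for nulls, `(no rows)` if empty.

Chip | 5 ; Relay | 14 ; Valve | 11

Join each matches row to its teams via team_id.
Group joined rows by teams.id; compute SUM(m.goals_for) per group.
  4: ids {1, 3, 9} → SUM(m.goals_for)=5
  10: ids {2, 5, 6, 8} → SUM(m.goals_for)=14
  11: ids {4, 7} → SUM(m.goals_for)=11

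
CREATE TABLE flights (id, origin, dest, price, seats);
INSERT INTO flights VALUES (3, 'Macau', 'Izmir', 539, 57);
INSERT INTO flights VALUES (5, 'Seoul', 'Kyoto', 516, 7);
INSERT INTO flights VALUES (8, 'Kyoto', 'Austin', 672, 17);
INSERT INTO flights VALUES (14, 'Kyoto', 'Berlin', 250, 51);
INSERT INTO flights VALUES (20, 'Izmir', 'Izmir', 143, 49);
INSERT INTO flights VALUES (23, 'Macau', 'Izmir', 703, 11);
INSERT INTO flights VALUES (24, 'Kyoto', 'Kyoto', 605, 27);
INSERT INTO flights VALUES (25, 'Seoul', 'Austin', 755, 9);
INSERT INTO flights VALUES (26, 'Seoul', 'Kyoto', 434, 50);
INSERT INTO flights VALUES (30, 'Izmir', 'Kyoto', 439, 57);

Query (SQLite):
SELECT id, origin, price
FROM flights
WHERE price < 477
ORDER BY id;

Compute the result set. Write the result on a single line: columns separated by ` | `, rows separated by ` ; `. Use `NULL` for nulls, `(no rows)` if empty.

14 | Kyoto | 250 ; 20 | Izmir | 143 ; 26 | Seoul | 434 ; 30 | Izmir | 439

price < 477: ids {14, 20, 26, 30}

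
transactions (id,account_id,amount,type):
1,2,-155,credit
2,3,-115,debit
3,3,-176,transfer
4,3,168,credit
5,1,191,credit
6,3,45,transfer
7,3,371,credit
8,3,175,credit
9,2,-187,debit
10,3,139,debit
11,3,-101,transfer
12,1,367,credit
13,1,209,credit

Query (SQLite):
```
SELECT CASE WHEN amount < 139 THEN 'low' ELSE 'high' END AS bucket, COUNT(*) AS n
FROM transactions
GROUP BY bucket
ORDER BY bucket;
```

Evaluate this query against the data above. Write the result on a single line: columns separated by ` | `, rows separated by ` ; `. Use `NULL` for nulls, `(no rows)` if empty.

Bucket rows by amount < 139 → 'low' else 'high'; count each bucket.

high | 7 ; low | 6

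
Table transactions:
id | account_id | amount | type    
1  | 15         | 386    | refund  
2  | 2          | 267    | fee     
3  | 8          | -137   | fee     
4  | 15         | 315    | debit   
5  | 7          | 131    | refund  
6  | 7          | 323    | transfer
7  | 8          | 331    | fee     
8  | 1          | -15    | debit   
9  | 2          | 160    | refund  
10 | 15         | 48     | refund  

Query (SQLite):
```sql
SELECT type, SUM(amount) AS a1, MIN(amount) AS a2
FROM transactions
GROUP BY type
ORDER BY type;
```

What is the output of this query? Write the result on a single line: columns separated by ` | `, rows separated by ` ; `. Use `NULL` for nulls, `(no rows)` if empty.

debit | 300 | -15 ; fee | 461 | -137 ; refund | 725 | 48 ; transfer | 323 | 323

Group transactions by type.
Per group compute: SUM(amount), MIN(amount).
  debit: ids {4, 8} → SUM(amount)=300, MIN(amount)=-15
  fee: ids {2, 3, 7} → SUM(amount)=461, MIN(amount)=-137
  refund: ids {1, 5, 9, 10} → SUM(amount)=725, MIN(amount)=48
  transfer: ids {6} → SUM(amount)=323, MIN(amount)=323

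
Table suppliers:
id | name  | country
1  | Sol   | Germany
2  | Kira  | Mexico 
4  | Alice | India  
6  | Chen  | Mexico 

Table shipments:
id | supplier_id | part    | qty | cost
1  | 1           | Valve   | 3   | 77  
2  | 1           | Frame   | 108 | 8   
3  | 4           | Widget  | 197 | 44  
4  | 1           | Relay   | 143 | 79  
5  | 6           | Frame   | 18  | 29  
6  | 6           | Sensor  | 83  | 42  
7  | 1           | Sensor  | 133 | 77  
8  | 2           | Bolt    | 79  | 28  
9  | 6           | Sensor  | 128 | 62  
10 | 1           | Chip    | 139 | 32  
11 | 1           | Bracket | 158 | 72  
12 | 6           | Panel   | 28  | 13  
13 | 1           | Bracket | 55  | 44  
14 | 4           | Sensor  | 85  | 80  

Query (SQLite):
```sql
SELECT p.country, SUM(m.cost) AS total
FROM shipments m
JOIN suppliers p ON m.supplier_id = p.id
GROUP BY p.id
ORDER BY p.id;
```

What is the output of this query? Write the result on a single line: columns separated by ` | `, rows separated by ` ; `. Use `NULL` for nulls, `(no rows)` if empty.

Join each shipments row to its suppliers via supplier_id.
Group joined rows by suppliers.id; compute SUM(m.cost) per group.
  1: ids {1, 2, 4, 7, 10, 11, 13} → SUM(m.cost)=389
  2: ids {8} → SUM(m.cost)=28
  4: ids {3, 14} → SUM(m.cost)=124
  6: ids {5, 6, 9, 12} → SUM(m.cost)=146

Germany | 389 ; Mexico | 28 ; India | 124 ; Mexico | 146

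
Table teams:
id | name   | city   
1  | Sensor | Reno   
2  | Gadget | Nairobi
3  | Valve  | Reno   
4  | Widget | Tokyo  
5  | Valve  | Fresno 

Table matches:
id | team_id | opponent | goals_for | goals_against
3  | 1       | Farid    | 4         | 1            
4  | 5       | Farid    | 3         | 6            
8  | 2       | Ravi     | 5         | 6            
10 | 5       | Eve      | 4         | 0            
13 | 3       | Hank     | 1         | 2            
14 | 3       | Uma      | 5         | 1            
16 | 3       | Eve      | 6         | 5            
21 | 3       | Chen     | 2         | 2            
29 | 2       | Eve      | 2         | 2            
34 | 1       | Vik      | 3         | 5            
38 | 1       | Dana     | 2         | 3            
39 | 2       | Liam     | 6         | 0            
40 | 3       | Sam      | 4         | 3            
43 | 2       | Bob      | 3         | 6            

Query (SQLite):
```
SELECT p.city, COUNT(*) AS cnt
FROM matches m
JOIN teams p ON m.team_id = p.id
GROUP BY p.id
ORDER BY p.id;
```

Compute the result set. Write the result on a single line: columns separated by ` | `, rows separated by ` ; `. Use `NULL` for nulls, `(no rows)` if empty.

Join each matches row to its teams via team_id.
Group joined rows by teams.id; compute COUNT(*) per group.
  1: ids {3, 34, 38} → COUNT(*)=3
  2: ids {8, 29, 39, 43} → COUNT(*)=4
  3: ids {13, 14, 16, 21, 40} → COUNT(*)=5
  5: ids {4, 10} → COUNT(*)=2

Reno | 3 ; Nairobi | 4 ; Reno | 5 ; Fresno | 2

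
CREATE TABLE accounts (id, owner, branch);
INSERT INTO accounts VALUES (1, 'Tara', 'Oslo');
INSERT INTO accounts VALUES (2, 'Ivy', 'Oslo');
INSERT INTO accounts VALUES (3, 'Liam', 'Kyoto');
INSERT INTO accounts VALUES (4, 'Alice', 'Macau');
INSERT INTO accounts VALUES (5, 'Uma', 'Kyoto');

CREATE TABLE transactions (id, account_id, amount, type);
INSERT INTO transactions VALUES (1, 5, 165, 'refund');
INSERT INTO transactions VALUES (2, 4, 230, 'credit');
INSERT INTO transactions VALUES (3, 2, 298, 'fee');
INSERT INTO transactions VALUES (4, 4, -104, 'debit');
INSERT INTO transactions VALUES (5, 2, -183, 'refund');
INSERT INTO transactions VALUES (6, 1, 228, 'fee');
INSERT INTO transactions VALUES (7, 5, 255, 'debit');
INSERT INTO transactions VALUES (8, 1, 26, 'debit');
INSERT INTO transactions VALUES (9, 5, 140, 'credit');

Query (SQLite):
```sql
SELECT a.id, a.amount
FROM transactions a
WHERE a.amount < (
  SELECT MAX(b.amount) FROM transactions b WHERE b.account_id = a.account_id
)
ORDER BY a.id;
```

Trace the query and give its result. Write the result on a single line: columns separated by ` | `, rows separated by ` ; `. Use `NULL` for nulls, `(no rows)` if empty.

For each transactions row a, compute MAX(amount) over rows sharing a.account_id.
Keep row a if a.amount < that per-group MAX.
  account_id=1: MAX(amount) = 228
  account_id=2: MAX(amount) = 298
  account_id=4: MAX(amount) = 230
  account_id=5: MAX(amount) = 255

1 | 165 ; 4 | -104 ; 5 | -183 ; 8 | 26 ; 9 | 140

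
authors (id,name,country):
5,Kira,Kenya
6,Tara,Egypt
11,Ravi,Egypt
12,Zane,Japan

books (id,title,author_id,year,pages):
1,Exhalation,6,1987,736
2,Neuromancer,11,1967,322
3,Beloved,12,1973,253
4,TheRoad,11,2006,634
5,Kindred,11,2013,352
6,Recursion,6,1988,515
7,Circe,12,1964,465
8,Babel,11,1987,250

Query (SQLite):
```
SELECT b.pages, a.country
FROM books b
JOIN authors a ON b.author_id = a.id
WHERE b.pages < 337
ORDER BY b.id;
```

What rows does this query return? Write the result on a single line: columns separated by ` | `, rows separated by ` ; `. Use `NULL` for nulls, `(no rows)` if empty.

322 | Egypt ; 253 | Japan ; 250 | Egypt

Each books row matches the authors row where author_id = authors.id.
Then keep rows with b.pages < 337.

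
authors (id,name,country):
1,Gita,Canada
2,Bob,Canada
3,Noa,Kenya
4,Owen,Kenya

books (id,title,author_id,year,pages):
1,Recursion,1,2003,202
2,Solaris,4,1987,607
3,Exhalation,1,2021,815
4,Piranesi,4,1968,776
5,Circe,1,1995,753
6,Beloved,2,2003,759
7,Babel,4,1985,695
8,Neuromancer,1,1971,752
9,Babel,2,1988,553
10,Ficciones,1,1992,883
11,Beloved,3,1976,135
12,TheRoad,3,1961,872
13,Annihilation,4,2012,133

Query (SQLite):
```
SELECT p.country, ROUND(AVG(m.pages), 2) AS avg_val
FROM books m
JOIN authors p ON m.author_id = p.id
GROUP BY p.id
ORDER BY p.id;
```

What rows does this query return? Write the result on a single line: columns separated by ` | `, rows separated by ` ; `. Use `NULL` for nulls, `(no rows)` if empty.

Canada | 681 ; Canada | 656 ; Kenya | 503.5 ; Kenya | 552.75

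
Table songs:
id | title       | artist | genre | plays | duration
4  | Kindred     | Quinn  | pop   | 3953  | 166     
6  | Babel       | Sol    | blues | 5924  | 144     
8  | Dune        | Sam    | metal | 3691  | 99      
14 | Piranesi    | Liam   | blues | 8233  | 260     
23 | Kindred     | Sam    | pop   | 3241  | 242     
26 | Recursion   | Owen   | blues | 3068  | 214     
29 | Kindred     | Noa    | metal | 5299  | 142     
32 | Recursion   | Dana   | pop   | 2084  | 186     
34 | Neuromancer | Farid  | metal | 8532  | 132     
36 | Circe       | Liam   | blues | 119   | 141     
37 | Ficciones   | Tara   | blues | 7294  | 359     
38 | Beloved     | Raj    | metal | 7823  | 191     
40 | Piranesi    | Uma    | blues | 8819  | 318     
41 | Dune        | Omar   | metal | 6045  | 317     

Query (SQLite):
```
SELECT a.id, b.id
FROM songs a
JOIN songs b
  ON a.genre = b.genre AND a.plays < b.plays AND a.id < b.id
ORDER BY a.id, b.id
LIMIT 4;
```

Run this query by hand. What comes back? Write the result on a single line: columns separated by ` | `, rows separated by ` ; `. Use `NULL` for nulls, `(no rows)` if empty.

6 | 14 ; 6 | 37 ; 6 | 40 ; 8 | 29

Pairs (a,b) with same genre, a.plays < b.plays, a.id < b.id.
genre groups: blues:{6,14,26,36,37,40} metal:{8,29,34,38,41} pop:{4,23,32}
Ordered by (a.id, b.id); first 4.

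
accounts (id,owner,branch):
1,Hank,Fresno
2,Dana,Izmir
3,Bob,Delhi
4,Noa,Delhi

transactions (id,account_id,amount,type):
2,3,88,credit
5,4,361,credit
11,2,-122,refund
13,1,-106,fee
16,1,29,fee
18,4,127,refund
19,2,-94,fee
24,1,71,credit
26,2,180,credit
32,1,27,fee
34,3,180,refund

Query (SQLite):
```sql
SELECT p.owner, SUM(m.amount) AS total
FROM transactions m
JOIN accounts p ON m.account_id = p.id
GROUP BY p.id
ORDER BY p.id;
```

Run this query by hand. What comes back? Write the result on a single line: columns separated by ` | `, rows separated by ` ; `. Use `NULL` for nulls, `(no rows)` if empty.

Join each transactions row to its accounts via account_id.
Group joined rows by accounts.id; compute SUM(m.amount) per group.
  1: ids {13, 16, 24, 32} → SUM(m.amount)=21
  2: ids {11, 19, 26} → SUM(m.amount)=-36
  3: ids {2, 34} → SUM(m.amount)=268
  4: ids {5, 18} → SUM(m.amount)=488

Hank | 21 ; Dana | -36 ; Bob | 268 ; Noa | 488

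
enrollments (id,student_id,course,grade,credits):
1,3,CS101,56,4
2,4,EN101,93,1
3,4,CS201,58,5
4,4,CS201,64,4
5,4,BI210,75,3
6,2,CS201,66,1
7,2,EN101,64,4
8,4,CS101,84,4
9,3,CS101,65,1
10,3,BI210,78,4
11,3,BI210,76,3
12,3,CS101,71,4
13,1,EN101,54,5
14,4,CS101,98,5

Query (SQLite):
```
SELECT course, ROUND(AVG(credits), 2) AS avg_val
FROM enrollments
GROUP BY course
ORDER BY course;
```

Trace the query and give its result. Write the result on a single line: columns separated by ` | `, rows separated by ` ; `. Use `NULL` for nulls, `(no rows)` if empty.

Partition enrollments by course; compute ROUND(AVG(credits), 2) within each group.
  BI210: ids {5, 10, 11} → ROUND(AVG(credits), 2)=3.33
  CS101: ids {1, 8, 9, 12, 14} → ROUND(AVG(credits), 2)=3.6
  CS201: ids {3, 4, 6} → ROUND(AVG(credits), 2)=3.33
  EN101: ids {2, 7, 13} → ROUND(AVG(credits), 2)=3.33

BI210 | 3.33 ; CS101 | 3.6 ; CS201 | 3.33 ; EN101 | 3.33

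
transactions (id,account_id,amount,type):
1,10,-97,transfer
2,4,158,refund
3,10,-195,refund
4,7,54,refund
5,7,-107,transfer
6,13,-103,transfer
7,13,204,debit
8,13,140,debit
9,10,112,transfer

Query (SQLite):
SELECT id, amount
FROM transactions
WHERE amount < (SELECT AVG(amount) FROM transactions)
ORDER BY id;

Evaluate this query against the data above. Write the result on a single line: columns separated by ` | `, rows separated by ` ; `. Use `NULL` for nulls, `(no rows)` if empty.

1 | -97 ; 3 | -195 ; 5 | -107 ; 6 | -103

Scalar subquery: AVG(amount) over all transactions rows = 18.444444 (≈; comparison uses full precision).
Keep rows where amount < that value.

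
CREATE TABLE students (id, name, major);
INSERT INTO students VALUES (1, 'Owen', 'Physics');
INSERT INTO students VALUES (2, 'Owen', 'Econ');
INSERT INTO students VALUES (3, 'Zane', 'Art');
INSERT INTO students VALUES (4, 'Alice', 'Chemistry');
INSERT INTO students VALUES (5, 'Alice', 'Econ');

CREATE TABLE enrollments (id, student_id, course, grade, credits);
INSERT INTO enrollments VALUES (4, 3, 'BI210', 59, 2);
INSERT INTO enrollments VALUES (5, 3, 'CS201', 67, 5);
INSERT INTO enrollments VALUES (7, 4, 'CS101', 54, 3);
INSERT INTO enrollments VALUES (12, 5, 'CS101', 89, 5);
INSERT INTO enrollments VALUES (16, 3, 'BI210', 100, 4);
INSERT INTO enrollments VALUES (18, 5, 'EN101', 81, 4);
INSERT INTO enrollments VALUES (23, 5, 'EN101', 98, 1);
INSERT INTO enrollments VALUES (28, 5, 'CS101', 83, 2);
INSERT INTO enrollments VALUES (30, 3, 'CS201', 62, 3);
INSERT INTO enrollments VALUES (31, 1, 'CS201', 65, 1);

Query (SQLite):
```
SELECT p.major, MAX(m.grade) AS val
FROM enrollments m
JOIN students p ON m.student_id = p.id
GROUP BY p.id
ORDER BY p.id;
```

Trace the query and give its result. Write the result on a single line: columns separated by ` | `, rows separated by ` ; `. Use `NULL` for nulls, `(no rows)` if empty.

Physics | 65 ; Art | 100 ; Chemistry | 54 ; Econ | 98

Join each enrollments row to its students via student_id.
Group joined rows by students.id; compute MAX(m.grade) per group.
  1: ids {31} → MAX(m.grade)=65
  3: ids {4, 5, 16, 30} → MAX(m.grade)=100
  4: ids {7} → MAX(m.grade)=54
  5: ids {12, 18, 23, 28} → MAX(m.grade)=98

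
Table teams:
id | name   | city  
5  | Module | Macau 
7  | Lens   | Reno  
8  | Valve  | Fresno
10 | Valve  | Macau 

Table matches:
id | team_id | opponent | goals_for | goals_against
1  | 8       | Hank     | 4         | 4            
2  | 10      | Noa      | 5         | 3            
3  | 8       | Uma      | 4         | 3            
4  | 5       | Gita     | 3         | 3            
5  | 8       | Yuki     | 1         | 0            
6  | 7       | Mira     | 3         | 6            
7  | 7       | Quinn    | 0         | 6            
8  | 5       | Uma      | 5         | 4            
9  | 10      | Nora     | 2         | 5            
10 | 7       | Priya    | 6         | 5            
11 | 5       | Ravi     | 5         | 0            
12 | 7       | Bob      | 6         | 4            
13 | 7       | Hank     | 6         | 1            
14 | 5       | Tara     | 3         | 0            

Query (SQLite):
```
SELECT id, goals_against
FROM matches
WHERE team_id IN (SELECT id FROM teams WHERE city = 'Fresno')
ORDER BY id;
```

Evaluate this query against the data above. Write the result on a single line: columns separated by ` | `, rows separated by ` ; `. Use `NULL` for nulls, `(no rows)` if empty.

Inner query: teams.id where city = 'Fresno'.
Outer: keep matches rows whose team_id is in that set.
Inner query → {8}

1 | 4 ; 3 | 3 ; 5 | 0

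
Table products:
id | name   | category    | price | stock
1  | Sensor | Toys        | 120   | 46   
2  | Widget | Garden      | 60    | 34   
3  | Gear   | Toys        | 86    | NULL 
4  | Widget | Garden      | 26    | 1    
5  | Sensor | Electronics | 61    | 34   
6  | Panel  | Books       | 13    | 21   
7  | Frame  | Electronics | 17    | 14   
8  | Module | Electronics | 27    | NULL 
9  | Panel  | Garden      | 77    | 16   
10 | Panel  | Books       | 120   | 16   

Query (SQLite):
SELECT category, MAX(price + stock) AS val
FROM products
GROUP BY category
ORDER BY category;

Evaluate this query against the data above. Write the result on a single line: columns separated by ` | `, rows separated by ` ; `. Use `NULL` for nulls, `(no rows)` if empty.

For each row compute price + stock.
Group by category; take MAX of the expression per group.
  Books: ids {6, 10} → MAX(price + stock)=136
  Electronics: ids {5, 7, 8} → MAX(price + stock)=95
  Garden: ids {2, 4, 9} → MAX(price + stock)=94
  Toys: ids {1, 3} → MAX(price + stock)=166

Books | 136 ; Electronics | 95 ; Garden | 94 ; Toys | 166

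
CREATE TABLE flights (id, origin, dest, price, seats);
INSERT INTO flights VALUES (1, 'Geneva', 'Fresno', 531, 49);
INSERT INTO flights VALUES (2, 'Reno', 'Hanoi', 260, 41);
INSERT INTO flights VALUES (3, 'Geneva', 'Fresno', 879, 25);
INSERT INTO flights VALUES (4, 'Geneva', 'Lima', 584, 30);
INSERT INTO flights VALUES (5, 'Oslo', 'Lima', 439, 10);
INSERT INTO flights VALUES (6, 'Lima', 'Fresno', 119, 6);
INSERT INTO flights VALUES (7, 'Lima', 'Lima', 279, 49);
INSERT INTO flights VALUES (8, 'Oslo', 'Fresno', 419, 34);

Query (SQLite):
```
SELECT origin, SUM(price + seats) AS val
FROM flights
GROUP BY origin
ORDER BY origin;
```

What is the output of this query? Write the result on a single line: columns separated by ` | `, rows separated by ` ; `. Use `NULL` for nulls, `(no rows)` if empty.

Geneva | 2098 ; Lima | 453 ; Oslo | 902 ; Reno | 301

For each row compute price + seats.
Group by origin; take SUM of the expression per group.
  Geneva: ids {1, 3, 4} → SUM(price + seats)=2098
  Lima: ids {6, 7} → SUM(price + seats)=453
  Oslo: ids {5, 8} → SUM(price + seats)=902
  Reno: ids {2} → SUM(price + seats)=301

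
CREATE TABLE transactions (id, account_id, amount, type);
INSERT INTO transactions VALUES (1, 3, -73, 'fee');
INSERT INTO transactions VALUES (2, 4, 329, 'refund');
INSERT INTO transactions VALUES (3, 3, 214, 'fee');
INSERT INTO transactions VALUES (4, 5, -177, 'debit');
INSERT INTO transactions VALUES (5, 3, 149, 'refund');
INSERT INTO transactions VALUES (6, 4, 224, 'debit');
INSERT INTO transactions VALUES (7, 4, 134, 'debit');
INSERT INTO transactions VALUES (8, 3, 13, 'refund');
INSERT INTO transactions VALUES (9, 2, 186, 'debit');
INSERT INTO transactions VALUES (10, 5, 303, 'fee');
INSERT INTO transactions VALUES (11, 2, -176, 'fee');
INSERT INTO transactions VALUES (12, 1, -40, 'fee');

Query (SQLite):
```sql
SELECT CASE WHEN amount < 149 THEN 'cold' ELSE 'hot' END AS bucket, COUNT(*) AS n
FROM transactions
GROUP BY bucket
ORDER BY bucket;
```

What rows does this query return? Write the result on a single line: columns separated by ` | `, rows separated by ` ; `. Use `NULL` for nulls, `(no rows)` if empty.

cold | 6 ; hot | 6

Bucket rows by amount < 149 → 'cold' else 'hot'; count each bucket.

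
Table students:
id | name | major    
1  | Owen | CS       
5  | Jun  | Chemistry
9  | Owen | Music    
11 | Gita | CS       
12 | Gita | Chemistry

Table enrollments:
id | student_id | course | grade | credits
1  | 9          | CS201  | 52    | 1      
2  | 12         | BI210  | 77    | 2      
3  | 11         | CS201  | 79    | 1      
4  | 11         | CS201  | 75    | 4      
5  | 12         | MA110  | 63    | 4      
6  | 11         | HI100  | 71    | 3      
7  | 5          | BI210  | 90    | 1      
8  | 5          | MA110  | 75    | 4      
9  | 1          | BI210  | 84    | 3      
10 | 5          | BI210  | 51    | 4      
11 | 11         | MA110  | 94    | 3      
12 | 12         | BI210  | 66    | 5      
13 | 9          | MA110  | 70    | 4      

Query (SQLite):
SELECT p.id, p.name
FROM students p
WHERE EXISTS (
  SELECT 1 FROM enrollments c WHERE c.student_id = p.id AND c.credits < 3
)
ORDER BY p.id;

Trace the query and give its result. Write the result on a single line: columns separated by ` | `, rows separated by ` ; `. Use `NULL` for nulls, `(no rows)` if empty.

For each students row, check whether any enrollments with matching student_id has credits < 3.
Keep rows where that is true.

5 | Jun ; 9 | Owen ; 11 | Gita ; 12 | Gita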